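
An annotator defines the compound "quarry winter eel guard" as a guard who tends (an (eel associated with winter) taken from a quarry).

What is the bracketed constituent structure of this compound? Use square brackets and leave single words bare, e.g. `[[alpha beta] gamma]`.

[[quarry [winter eel]] guard]

Overall it is a kind of guard; the modifier is "quarry winter eel".
"quarry winter eel" → head "eel" (specifically "winter eel"), modifier "quarry".
"winter eel" → head "eel", modifier "winter".
So the structure is [[quarry [winter eel]] guard].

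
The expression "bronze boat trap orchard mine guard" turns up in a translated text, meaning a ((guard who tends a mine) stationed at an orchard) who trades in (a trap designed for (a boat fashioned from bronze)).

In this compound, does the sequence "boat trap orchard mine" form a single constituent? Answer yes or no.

The top-level split is [bronze boat trap] [orchard mine guard]; the full structure is [[[bronze boat] trap] [orchard [mine guard]]].
"boat trap orchard mine" straddles a constituent boundary, so it is not a single unit.

no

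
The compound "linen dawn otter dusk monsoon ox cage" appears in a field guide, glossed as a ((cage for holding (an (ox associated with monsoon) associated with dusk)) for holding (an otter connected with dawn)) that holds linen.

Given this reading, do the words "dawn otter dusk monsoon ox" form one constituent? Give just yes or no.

The top-level split is [linen] [dawn otter dusk monsoon ox cage]; the full structure is [linen [[dawn otter] [[dusk [monsoon ox]] cage]]].
"dawn otter dusk monsoon ox" straddles a constituent boundary, so it is not a single unit.

no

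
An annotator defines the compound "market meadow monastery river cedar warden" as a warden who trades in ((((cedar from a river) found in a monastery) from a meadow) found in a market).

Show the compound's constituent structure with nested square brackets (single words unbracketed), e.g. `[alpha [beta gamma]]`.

At the top level: head "warden"; modifier "market meadow monastery river cedar".
"market meadow monastery river cedar" → head "cedar" (specifically "meadow monastery river cedar"), modifier "market".
"meadow monastery river cedar" → head "cedar" (specifically "monastery river cedar"), modifier "meadow".
"monastery river cedar" → head "cedar" (specifically "river cedar"), modifier "monastery".
"river cedar" → head "cedar", modifier "river".
Putting it together: [[market [meadow [monastery [river cedar]]]] warden].

[[market [meadow [monastery [river cedar]]]] warden]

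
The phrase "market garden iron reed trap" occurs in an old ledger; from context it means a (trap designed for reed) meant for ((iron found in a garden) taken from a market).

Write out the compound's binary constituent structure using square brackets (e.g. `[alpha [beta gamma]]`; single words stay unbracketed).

At the top level: head "trap" (specifically "reed trap"); modifier "market garden iron".
"market garden iron" → head "iron" (specifically "garden iron"), modifier "market".
"garden iron" → head "iron", modifier "garden".
"reed trap" → head "trap", modifier "reed".
Assembled: [[market [garden iron]] [reed trap]].

[[market [garden iron]] [reed trap]]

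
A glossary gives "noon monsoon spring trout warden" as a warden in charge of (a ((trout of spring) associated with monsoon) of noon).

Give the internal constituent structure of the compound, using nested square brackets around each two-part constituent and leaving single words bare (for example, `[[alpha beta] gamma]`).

[[noon [monsoon [spring trout]]] warden]

The outermost head in the paraphrase is "warden", modified by "noon monsoon spring trout".
Inside "noon monsoon spring trout": head "trout" (specifically "monsoon spring trout"), modifier "noon".
Inside "monsoon spring trout": head "trout" (specifically "spring trout"), modifier "monsoon".
Inside "spring trout": head "trout", modifier "spring".
Assembled: [[noon [monsoon [spring trout]]] warden].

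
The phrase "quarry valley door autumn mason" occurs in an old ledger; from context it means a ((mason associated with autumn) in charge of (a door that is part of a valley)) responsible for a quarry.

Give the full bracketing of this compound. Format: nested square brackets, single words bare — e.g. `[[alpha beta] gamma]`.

The outermost head in the paraphrase is "mason" (specifically "valley door autumn mason"), modified by "quarry".
Inside "valley door autumn mason": head "mason" (specifically "autumn mason"), modifier "valley door".
Inside "valley door": head "door", modifier "valley".
Inside "autumn mason": head "mason", modifier "autumn".
Putting it together: [quarry [[valley door] [autumn mason]]].

[quarry [[valley door] [autumn mason]]]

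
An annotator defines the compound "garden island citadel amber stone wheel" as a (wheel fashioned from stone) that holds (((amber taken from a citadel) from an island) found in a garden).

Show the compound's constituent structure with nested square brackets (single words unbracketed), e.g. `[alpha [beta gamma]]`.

[[garden [island [citadel amber]]] [stone wheel]]

Overall it is a kind of wheel (specifically "stone wheel"); the modifier is "garden island citadel amber".
"garden island citadel amber" → head "amber" (specifically "island citadel amber"), modifier "garden".
"island citadel amber" → head "amber" (specifically "citadel amber"), modifier "island".
"citadel amber" → head "amber", modifier "citadel".
"stone wheel" → head "wheel", modifier "stone".
Putting it together: [[garden [island [citadel amber]]] [stone wheel]].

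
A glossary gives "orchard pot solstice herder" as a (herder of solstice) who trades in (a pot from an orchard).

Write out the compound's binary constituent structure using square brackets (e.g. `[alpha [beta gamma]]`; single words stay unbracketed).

[[orchard pot] [solstice herder]]

The outermost head in the paraphrase is "herder" (specifically "solstice herder"), modified by "orchard pot".
"orchard pot" → head "pot", modifier "orchard".
"solstice herder" → head "herder", modifier "solstice".
Putting it together: [[orchard pot] [solstice herder]].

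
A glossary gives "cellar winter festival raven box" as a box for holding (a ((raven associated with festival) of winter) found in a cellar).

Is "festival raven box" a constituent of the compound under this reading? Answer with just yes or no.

no

The top-level split is [cellar winter festival raven] [box]; the full structure is [[cellar [winter [festival raven]]] box].
"festival raven box" straddles a constituent boundary, so it is not a single unit.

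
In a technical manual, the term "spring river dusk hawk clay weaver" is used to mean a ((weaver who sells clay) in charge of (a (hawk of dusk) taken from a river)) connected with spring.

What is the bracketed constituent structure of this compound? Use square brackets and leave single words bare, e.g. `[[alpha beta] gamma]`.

At the top level: head "weaver" (specifically "river dusk hawk clay weaver"); modifier "spring".
Inside "river dusk hawk clay weaver": head "weaver" (specifically "clay weaver"), modifier "river dusk hawk".
Inside "river dusk hawk": head "hawk" (specifically "dusk hawk"), modifier "river".
Inside "dusk hawk": head "hawk", modifier "dusk".
Inside "clay weaver": head "weaver", modifier "clay".
Assembled: [spring [[river [dusk hawk]] [clay weaver]]].

[spring [[river [dusk hawk]] [clay weaver]]]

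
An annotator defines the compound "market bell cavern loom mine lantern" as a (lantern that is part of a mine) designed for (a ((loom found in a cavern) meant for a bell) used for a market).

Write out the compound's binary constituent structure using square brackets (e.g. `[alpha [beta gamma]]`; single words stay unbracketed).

[[market [bell [cavern loom]]] [mine lantern]]

Whole compound: head "lantern" (specifically "mine lantern"), modifier "market bell cavern loom".
"market bell cavern loom" → head "loom" (specifically "bell cavern loom"), modifier "market".
"bell cavern loom" → head "loom" (specifically "cavern loom"), modifier "bell".
"cavern loom" → head "loom", modifier "cavern".
"mine lantern" → head "lantern", modifier "mine".
Assembled: [[market [bell [cavern loom]]] [mine lantern]].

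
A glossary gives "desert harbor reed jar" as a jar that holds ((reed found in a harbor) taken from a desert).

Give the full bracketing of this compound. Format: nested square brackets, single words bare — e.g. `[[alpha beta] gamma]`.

[[desert [harbor reed]] jar]

At the top level: head "jar"; modifier "desert harbor reed".
Inside "desert harbor reed": head "reed" (specifically "harbor reed"), modifier "desert".
Inside "harbor reed": head "reed", modifier "harbor".
Assembled: [[desert [harbor reed]] jar].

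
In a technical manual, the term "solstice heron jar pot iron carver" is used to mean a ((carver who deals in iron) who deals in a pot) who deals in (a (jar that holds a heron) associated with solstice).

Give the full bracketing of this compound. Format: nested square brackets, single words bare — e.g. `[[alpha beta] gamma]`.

The outermost head in the paraphrase is "carver" (specifically "pot iron carver"), modified by "solstice heron jar".
"solstice heron jar" → head "jar" (specifically "heron jar"), modifier "solstice".
"heron jar" → head "jar", modifier "heron".
"pot iron carver" → head "carver" (specifically "iron carver"), modifier "pot".
"iron carver" → head "carver", modifier "iron".
So the structure is [[solstice [heron jar]] [pot [iron carver]]].

[[solstice [heron jar]] [pot [iron carver]]]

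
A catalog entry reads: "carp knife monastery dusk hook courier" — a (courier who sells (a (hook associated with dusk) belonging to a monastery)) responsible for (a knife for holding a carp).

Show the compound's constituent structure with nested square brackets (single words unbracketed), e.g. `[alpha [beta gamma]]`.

At the top level: head "courier" (specifically "monastery dusk hook courier"); modifier "carp knife".
Inside "carp knife": head "knife", modifier "carp".
Inside "monastery dusk hook courier": head "courier", modifier "monastery dusk hook".
Inside "monastery dusk hook": head "hook" (specifically "dusk hook"), modifier "monastery".
Inside "dusk hook": head "hook", modifier "dusk".
Assembled: [[carp knife] [[monastery [dusk hook]] courier]].

[[carp knife] [[monastery [dusk hook]] courier]]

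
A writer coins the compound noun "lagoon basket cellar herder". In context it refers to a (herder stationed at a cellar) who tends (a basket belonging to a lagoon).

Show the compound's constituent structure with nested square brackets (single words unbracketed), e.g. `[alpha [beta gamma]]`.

The outermost head in the paraphrase is "herder" (specifically "cellar herder"), modified by "lagoon basket".
Inside "lagoon basket": head "basket", modifier "lagoon".
Inside "cellar herder": head "herder", modifier "cellar".
So the structure is [[lagoon basket] [cellar herder]].

[[lagoon basket] [cellar herder]]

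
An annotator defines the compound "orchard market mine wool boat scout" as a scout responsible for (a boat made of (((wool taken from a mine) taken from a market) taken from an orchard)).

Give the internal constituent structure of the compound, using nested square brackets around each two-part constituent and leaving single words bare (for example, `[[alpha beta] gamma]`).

Overall it is a kind of scout; the modifier is "orchard market mine wool boat".
Within "orchard market mine wool boat", the head is "boat" and the modifier is "orchard market mine wool".
Within "orchard market mine wool", the head is "wool" (specifically "market mine wool") and the modifier is "orchard".
Within "market mine wool", the head is "wool" (specifically "mine wool") and the modifier is "market".
Within "mine wool", the head is "wool" and the modifier is "mine".
Putting it together: [[[orchard [market [mine wool]]] boat] scout].

[[[orchard [market [mine wool]]] boat] scout]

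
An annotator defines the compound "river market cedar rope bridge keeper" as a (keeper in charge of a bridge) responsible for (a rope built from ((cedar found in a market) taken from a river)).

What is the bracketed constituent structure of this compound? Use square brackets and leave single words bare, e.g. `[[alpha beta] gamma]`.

[[[river [market cedar]] rope] [bridge keeper]]

At the top level: head "keeper" (specifically "bridge keeper"); modifier "river market cedar rope".
Inside "river market cedar rope": head "rope", modifier "river market cedar".
Inside "river market cedar": head "cedar" (specifically "market cedar"), modifier "river".
Inside "market cedar": head "cedar", modifier "market".
Inside "bridge keeper": head "keeper", modifier "bridge".
Assembled: [[[river [market cedar]] rope] [bridge keeper]].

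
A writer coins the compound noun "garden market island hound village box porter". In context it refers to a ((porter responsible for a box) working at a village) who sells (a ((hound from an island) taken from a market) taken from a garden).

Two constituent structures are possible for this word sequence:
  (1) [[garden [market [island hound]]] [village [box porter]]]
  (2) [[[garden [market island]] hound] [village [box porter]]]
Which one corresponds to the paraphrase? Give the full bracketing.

[[garden [market [island hound]]] [village [box porter]]]

The paraphrase's head is the "porter" part ("village box porter"); its modifier is "garden market island hound".
That top-level split, carried through the inner groups, gives [[garden [market [island hound]]] [village [box porter]]].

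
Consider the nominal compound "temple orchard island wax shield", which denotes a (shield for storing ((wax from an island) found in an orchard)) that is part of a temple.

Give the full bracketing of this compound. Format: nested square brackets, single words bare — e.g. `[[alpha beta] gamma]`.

Whole compound: head "shield" (specifically "orchard island wax shield"), modifier "temple".
"orchard island wax shield" → head "shield", modifier "orchard island wax".
"orchard island wax" → head "wax" (specifically "island wax"), modifier "orchard".
"island wax" → head "wax", modifier "island".
Assembled: [temple [[orchard [island wax]] shield]].

[temple [[orchard [island wax]] shield]]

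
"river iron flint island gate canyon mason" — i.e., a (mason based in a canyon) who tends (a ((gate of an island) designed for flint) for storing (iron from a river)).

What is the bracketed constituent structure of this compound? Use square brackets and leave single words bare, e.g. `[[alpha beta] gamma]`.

[[[river iron] [flint [island gate]]] [canyon mason]]

Whole compound: head "mason" (specifically "canyon mason"), modifier "river iron flint island gate".
Inside "river iron flint island gate": head "gate" (specifically "flint island gate"), modifier "river iron".
Inside "river iron": head "iron", modifier "river".
Inside "flint island gate": head "gate" (specifically "island gate"), modifier "flint".
Inside "island gate": head "gate", modifier "island".
Inside "canyon mason": head "mason", modifier "canyon".
Assembled: [[[river iron] [flint [island gate]]] [canyon mason]].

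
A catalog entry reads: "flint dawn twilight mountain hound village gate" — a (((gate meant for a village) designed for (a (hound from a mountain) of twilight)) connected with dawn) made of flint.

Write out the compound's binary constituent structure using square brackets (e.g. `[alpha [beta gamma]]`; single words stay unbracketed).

Overall it is a kind of gate (specifically "dawn twilight mountain hound village gate"); the modifier is "flint".
Inside "dawn twilight mountain hound village gate": head "gate" (specifically "twilight mountain hound village gate"), modifier "dawn".
Inside "twilight mountain hound village gate": head "gate" (specifically "village gate"), modifier "twilight mountain hound".
Inside "twilight mountain hound": head "hound" (specifically "mountain hound"), modifier "twilight".
Inside "mountain hound": head "hound", modifier "mountain".
Inside "village gate": head "gate", modifier "village".
Assembled: [flint [dawn [[twilight [mountain hound]] [village gate]]]].

[flint [dawn [[twilight [mountain hound]] [village gate]]]]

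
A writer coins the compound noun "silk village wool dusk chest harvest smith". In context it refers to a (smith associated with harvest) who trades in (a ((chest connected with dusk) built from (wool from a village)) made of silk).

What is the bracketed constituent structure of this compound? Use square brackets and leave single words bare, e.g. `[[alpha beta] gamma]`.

Whole compound: head "smith" (specifically "harvest smith"), modifier "silk village wool dusk chest".
Within "silk village wool dusk chest", the head is "chest" (specifically "village wool dusk chest") and the modifier is "silk".
Within "village wool dusk chest", the head is "chest" (specifically "dusk chest") and the modifier is "village wool".
Within "village wool", the head is "wool" and the modifier is "village".
Within "dusk chest", the head is "chest" and the modifier is "dusk".
Within "harvest smith", the head is "smith" and the modifier is "harvest".
So the structure is [[silk [[village wool] [dusk chest]]] [harvest smith]].

[[silk [[village wool] [dusk chest]]] [harvest smith]]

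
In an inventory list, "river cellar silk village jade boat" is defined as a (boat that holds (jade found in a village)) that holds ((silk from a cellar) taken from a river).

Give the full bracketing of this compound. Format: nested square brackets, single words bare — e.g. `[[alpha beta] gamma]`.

[[river [cellar silk]] [[village jade] boat]]

The outermost head in the paraphrase is "boat" (specifically "village jade boat"), modified by "river cellar silk".
"river cellar silk" → head "silk" (specifically "cellar silk"), modifier "river".
"cellar silk" → head "silk", modifier "cellar".
"village jade boat" → head "boat", modifier "village jade".
"village jade" → head "jade", modifier "village".
Putting it together: [[river [cellar silk]] [[village jade] boat]].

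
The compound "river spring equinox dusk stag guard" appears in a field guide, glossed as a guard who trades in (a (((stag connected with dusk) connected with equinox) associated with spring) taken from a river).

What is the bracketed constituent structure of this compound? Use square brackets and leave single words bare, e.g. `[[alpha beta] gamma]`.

Whole compound: head "guard", modifier "river spring equinox dusk stag".
"river spring equinox dusk stag" → head "stag" (specifically "spring equinox dusk stag"), modifier "river".
"spring equinox dusk stag" → head "stag" (specifically "equinox dusk stag"), modifier "spring".
"equinox dusk stag" → head "stag" (specifically "dusk stag"), modifier "equinox".
"dusk stag" → head "stag", modifier "dusk".
Putting it together: [[river [spring [equinox [dusk stag]]]] guard].

[[river [spring [equinox [dusk stag]]]] guard]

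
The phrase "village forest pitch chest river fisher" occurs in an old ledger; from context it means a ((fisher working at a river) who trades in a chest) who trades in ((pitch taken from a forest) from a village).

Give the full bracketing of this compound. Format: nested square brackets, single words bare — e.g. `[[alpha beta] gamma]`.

Whole compound: head "fisher" (specifically "chest river fisher"), modifier "village forest pitch".
Within "village forest pitch", the head is "pitch" (specifically "forest pitch") and the modifier is "village".
Within "forest pitch", the head is "pitch" and the modifier is "forest".
Within "chest river fisher", the head is "fisher" (specifically "river fisher") and the modifier is "chest".
Within "river fisher", the head is "fisher" and the modifier is "river".
So the structure is [[village [forest pitch]] [chest [river fisher]]].

[[village [forest pitch]] [chest [river fisher]]]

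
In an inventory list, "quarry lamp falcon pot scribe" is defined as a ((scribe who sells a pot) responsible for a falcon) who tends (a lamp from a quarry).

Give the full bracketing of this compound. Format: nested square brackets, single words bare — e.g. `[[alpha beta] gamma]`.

[[quarry lamp] [falcon [pot scribe]]]

Overall it is a kind of scribe (specifically "falcon pot scribe"); the modifier is "quarry lamp".
Inside "quarry lamp": head "lamp", modifier "quarry".
Inside "falcon pot scribe": head "scribe" (specifically "pot scribe"), modifier "falcon".
Inside "pot scribe": head "scribe", modifier "pot".
Assembled: [[quarry lamp] [falcon [pot scribe]]].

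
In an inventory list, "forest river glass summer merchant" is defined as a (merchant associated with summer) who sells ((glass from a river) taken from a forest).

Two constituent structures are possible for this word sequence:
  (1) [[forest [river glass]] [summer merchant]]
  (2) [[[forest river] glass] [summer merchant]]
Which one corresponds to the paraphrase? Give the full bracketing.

The paraphrase's head is the "merchant" part ("summer merchant"); its modifier is "forest river glass".
That top-level split, carried through the inner groups, gives [[forest [river glass]] [summer merchant]].

[[forest [river glass]] [summer merchant]]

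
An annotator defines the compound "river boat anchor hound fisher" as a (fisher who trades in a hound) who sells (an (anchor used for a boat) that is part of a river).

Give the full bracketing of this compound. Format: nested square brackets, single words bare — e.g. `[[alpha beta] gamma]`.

Overall it is a kind of fisher (specifically "hound fisher"); the modifier is "river boat anchor".
"river boat anchor" → head "anchor" (specifically "boat anchor"), modifier "river".
"boat anchor" → head "anchor", modifier "boat".
"hound fisher" → head "fisher", modifier "hound".
Assembled: [[river [boat anchor]] [hound fisher]].

[[river [boat anchor]] [hound fisher]]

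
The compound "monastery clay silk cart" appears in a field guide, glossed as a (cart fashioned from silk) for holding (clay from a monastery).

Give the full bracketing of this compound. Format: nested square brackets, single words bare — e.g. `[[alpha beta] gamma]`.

The outermost head in the paraphrase is "cart" (specifically "silk cart"), modified by "monastery clay".
Inside "monastery clay": head "clay", modifier "monastery".
Inside "silk cart": head "cart", modifier "silk".
Putting it together: [[monastery clay] [silk cart]].

[[monastery clay] [silk cart]]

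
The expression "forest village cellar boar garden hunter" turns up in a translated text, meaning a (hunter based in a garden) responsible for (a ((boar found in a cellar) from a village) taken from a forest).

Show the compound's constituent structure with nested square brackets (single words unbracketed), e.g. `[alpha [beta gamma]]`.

Whole compound: head "hunter" (specifically "garden hunter"), modifier "forest village cellar boar".
"forest village cellar boar" → head "boar" (specifically "village cellar boar"), modifier "forest".
"village cellar boar" → head "boar" (specifically "cellar boar"), modifier "village".
"cellar boar" → head "boar", modifier "cellar".
"garden hunter" → head "hunter", modifier "garden".
Putting it together: [[forest [village [cellar boar]]] [garden hunter]].

[[forest [village [cellar boar]]] [garden hunter]]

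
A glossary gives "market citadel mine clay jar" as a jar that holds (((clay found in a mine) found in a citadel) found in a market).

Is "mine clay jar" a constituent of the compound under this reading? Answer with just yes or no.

no

The top-level split is [market citadel mine clay] [jar]; the full structure is [[market [citadel [mine clay]]] jar].
"mine clay jar" straddles a constituent boundary, so it is not a single unit.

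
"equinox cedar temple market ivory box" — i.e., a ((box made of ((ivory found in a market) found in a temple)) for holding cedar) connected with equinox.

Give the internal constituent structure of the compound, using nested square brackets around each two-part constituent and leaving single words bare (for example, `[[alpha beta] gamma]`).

At the top level: head "box" (specifically "cedar temple market ivory box"); modifier "equinox".
Within "cedar temple market ivory box", the head is "box" (specifically "temple market ivory box") and the modifier is "cedar".
Within "temple market ivory box", the head is "box" and the modifier is "temple market ivory".
Within "temple market ivory", the head is "ivory" (specifically "market ivory") and the modifier is "temple".
Within "market ivory", the head is "ivory" and the modifier is "market".
Assembled: [equinox [cedar [[temple [market ivory]] box]]].

[equinox [cedar [[temple [market ivory]] box]]]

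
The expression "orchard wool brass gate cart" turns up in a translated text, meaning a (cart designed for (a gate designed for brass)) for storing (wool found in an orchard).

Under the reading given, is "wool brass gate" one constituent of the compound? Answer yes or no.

The top-level split is [orchard wool] [brass gate cart]; the full structure is [[orchard wool] [[brass gate] cart]].
"wool brass gate" straddles a constituent boundary, so it is not a single unit.

no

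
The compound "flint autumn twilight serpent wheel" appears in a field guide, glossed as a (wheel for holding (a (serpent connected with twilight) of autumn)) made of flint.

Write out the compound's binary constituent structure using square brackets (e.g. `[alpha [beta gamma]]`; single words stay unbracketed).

The outermost head in the paraphrase is "wheel" (specifically "autumn twilight serpent wheel"), modified by "flint".
Inside "autumn twilight serpent wheel": head "wheel", modifier "autumn twilight serpent".
Inside "autumn twilight serpent": head "serpent" (specifically "twilight serpent"), modifier "autumn".
Inside "twilight serpent": head "serpent", modifier "twilight".
Putting it together: [flint [[autumn [twilight serpent]] wheel]].

[flint [[autumn [twilight serpent]] wheel]]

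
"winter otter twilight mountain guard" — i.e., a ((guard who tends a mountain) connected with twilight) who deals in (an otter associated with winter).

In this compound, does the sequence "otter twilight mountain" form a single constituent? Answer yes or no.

no

The top-level split is [winter otter] [twilight mountain guard]; the full structure is [[winter otter] [twilight [mountain guard]]].
"otter twilight mountain" straddles a constituent boundary, so it is not a single unit.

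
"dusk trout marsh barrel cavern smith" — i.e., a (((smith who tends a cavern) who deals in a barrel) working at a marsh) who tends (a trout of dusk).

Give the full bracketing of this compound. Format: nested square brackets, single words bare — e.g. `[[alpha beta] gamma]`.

[[dusk trout] [marsh [barrel [cavern smith]]]]

At the top level: head "smith" (specifically "marsh barrel cavern smith"); modifier "dusk trout".
Inside "dusk trout": head "trout", modifier "dusk".
Inside "marsh barrel cavern smith": head "smith" (specifically "barrel cavern smith"), modifier "marsh".
Inside "barrel cavern smith": head "smith" (specifically "cavern smith"), modifier "barrel".
Inside "cavern smith": head "smith", modifier "cavern".
Assembled: [[dusk trout] [marsh [barrel [cavern smith]]]].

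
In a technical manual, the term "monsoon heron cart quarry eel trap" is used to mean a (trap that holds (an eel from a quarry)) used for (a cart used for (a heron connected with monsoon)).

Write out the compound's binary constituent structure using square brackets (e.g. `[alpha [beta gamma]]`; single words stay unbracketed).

At the top level: head "trap" (specifically "quarry eel trap"); modifier "monsoon heron cart".
"monsoon heron cart" → head "cart", modifier "monsoon heron".
"monsoon heron" → head "heron", modifier "monsoon".
"quarry eel trap" → head "trap", modifier "quarry eel".
"quarry eel" → head "eel", modifier "quarry".
Assembled: [[[monsoon heron] cart] [[quarry eel] trap]].

[[[monsoon heron] cart] [[quarry eel] trap]]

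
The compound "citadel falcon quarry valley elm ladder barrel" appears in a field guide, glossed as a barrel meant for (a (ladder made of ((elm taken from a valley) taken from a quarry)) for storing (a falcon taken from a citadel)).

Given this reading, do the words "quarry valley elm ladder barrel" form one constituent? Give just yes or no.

no

The top-level split is [citadel falcon quarry valley elm ladder] [barrel]; the full structure is [[[citadel falcon] [[quarry [valley elm]] ladder]] barrel].
"quarry valley elm ladder barrel" straddles a constituent boundary, so it is not a single unit.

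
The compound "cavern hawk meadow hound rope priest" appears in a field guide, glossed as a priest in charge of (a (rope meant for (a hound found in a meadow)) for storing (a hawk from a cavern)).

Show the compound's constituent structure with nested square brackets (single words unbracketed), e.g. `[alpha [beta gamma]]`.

[[[cavern hawk] [[meadow hound] rope]] priest]

The outermost head in the paraphrase is "priest", modified by "cavern hawk meadow hound rope".
"cavern hawk meadow hound rope" → head "rope" (specifically "meadow hound rope"), modifier "cavern hawk".
"cavern hawk" → head "hawk", modifier "cavern".
"meadow hound rope" → head "rope", modifier "meadow hound".
"meadow hound" → head "hound", modifier "meadow".
Assembled: [[[cavern hawk] [[meadow hound] rope]] priest].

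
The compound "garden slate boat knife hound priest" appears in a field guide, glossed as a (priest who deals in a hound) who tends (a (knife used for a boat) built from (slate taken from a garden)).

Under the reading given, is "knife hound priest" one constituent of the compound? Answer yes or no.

The top-level split is [garden slate boat knife] [hound priest]; the full structure is [[[garden slate] [boat knife]] [hound priest]].
"knife hound priest" straddles a constituent boundary, so it is not a single unit.

no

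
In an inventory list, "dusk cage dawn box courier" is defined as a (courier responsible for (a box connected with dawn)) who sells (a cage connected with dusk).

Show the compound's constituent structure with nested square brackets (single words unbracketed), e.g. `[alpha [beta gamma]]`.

Whole compound: head "courier" (specifically "dawn box courier"), modifier "dusk cage".
"dusk cage" → head "cage", modifier "dusk".
"dawn box courier" → head "courier", modifier "dawn box".
"dawn box" → head "box", modifier "dawn".
Putting it together: [[dusk cage] [[dawn box] courier]].

[[dusk cage] [[dawn box] courier]]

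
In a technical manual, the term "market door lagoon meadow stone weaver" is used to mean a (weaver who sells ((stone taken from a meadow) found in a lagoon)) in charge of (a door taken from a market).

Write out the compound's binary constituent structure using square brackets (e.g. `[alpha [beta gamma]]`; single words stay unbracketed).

Whole compound: head "weaver" (specifically "lagoon meadow stone weaver"), modifier "market door".
"market door" → head "door", modifier "market".
"lagoon meadow stone weaver" → head "weaver", modifier "lagoon meadow stone".
"lagoon meadow stone" → head "stone" (specifically "meadow stone"), modifier "lagoon".
"meadow stone" → head "stone", modifier "meadow".
Assembled: [[market door] [[lagoon [meadow stone]] weaver]].

[[market door] [[lagoon [meadow stone]] weaver]]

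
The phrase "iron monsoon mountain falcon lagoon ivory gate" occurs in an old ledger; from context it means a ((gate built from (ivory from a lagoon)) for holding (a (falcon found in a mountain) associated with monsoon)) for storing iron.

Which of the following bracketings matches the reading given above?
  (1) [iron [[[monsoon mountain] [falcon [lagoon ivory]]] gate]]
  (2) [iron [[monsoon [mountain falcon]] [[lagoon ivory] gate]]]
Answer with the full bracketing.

The paraphrase's head is the "gate" part ("monsoon mountain falcon lagoon ivory gate"); its modifier is "iron".
That top-level split, carried through the inner groups, gives [iron [[monsoon [mountain falcon]] [[lagoon ivory] gate]]].

[iron [[monsoon [mountain falcon]] [[lagoon ivory] gate]]]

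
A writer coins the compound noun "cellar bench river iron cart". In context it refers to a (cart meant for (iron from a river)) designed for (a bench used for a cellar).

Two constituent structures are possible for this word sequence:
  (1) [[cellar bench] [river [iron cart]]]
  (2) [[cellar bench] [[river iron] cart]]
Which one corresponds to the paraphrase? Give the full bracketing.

[[cellar bench] [[river iron] cart]]

The paraphrase's head is the "cart" part ("river iron cart"); its modifier is "cellar bench".
That top-level split, carried through the inner groups, gives [[cellar bench] [[river iron] cart]].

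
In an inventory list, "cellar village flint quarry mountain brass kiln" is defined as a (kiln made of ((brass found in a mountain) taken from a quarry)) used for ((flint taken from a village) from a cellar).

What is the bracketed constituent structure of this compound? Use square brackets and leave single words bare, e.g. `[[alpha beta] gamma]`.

[[cellar [village flint]] [[quarry [mountain brass]] kiln]]

The outermost head in the paraphrase is "kiln" (specifically "quarry mountain brass kiln"), modified by "cellar village flint".
Within "cellar village flint", the head is "flint" (specifically "village flint") and the modifier is "cellar".
Within "village flint", the head is "flint" and the modifier is "village".
Within "quarry mountain brass kiln", the head is "kiln" and the modifier is "quarry mountain brass".
Within "quarry mountain brass", the head is "brass" (specifically "mountain brass") and the modifier is "quarry".
Within "mountain brass", the head is "brass" and the modifier is "mountain".
Putting it together: [[cellar [village flint]] [[quarry [mountain brass]] kiln]].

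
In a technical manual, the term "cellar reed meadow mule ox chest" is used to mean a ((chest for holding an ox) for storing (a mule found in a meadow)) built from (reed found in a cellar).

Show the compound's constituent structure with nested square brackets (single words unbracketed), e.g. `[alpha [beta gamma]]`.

Overall it is a kind of chest (specifically "meadow mule ox chest"); the modifier is "cellar reed".
Within "cellar reed", the head is "reed" and the modifier is "cellar".
Within "meadow mule ox chest", the head is "chest" (specifically "ox chest") and the modifier is "meadow mule".
Within "meadow mule", the head is "mule" and the modifier is "meadow".
Within "ox chest", the head is "chest" and the modifier is "ox".
Putting it together: [[cellar reed] [[meadow mule] [ox chest]]].

[[cellar reed] [[meadow mule] [ox chest]]]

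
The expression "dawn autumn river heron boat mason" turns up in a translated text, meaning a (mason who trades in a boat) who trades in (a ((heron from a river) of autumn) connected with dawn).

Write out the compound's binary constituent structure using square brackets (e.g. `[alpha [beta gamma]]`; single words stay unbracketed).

[[dawn [autumn [river heron]]] [boat mason]]

Whole compound: head "mason" (specifically "boat mason"), modifier "dawn autumn river heron".
Inside "dawn autumn river heron": head "heron" (specifically "autumn river heron"), modifier "dawn".
Inside "autumn river heron": head "heron" (specifically "river heron"), modifier "autumn".
Inside "river heron": head "heron", modifier "river".
Inside "boat mason": head "mason", modifier "boat".
Assembled: [[dawn [autumn [river heron]]] [boat mason]].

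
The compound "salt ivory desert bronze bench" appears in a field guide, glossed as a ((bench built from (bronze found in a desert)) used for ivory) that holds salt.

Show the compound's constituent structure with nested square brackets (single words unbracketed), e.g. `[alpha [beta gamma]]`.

At the top level: head "bench" (specifically "ivory desert bronze bench"); modifier "salt".
Inside "ivory desert bronze bench": head "bench" (specifically "desert bronze bench"), modifier "ivory".
Inside "desert bronze bench": head "bench", modifier "desert bronze".
Inside "desert bronze": head "bronze", modifier "desert".
Assembled: [salt [ivory [[desert bronze] bench]]].

[salt [ivory [[desert bronze] bench]]]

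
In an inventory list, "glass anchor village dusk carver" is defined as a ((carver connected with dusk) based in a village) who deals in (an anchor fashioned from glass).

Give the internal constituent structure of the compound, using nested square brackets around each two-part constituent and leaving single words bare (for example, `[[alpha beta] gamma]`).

[[glass anchor] [village [dusk carver]]]

Overall it is a kind of carver (specifically "village dusk carver"); the modifier is "glass anchor".
"glass anchor" → head "anchor", modifier "glass".
"village dusk carver" → head "carver" (specifically "dusk carver"), modifier "village".
"dusk carver" → head "carver", modifier "dusk".
Putting it together: [[glass anchor] [village [dusk carver]]].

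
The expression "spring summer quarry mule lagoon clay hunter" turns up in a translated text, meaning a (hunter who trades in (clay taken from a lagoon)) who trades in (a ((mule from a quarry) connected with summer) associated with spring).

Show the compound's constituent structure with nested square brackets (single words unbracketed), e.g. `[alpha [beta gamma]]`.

[[spring [summer [quarry mule]]] [[lagoon clay] hunter]]

Overall it is a kind of hunter (specifically "lagoon clay hunter"); the modifier is "spring summer quarry mule".
Within "spring summer quarry mule", the head is "mule" (specifically "summer quarry mule") and the modifier is "spring".
Within "summer quarry mule", the head is "mule" (specifically "quarry mule") and the modifier is "summer".
Within "quarry mule", the head is "mule" and the modifier is "quarry".
Within "lagoon clay hunter", the head is "hunter" and the modifier is "lagoon clay".
Within "lagoon clay", the head is "clay" and the modifier is "lagoon".
Assembled: [[spring [summer [quarry mule]]] [[lagoon clay] hunter]].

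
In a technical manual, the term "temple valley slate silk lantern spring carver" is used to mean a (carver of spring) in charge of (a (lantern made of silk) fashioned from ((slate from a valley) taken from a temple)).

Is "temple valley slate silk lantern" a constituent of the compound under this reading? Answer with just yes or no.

yes

The paraphrase groups the words so that "temple valley slate silk lantern" is one unit: it corresponds to a single parenthesized sub-phrase.
The full structure is [[[temple [valley slate]] [silk lantern]] [spring carver]], in which [temple valley slate silk lantern] is a constituent.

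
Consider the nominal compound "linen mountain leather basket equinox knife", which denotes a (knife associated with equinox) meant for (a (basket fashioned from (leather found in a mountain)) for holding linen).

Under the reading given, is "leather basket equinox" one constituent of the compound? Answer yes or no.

no

The top-level split is [linen mountain leather basket] [equinox knife]; the full structure is [[linen [[mountain leather] basket]] [equinox knife]].
"leather basket equinox" straddles a constituent boundary, so it is not a single unit.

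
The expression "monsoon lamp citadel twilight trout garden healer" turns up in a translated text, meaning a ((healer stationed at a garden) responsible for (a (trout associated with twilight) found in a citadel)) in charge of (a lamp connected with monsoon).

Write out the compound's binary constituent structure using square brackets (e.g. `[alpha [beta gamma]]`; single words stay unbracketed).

[[monsoon lamp] [[citadel [twilight trout]] [garden healer]]]

Whole compound: head "healer" (specifically "citadel twilight trout garden healer"), modifier "monsoon lamp".
Within "monsoon lamp", the head is "lamp" and the modifier is "monsoon".
Within "citadel twilight trout garden healer", the head is "healer" (specifically "garden healer") and the modifier is "citadel twilight trout".
Within "citadel twilight trout", the head is "trout" (specifically "twilight trout") and the modifier is "citadel".
Within "twilight trout", the head is "trout" and the modifier is "twilight".
Within "garden healer", the head is "healer" and the modifier is "garden".
So the structure is [[monsoon lamp] [[citadel [twilight trout]] [garden healer]]].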